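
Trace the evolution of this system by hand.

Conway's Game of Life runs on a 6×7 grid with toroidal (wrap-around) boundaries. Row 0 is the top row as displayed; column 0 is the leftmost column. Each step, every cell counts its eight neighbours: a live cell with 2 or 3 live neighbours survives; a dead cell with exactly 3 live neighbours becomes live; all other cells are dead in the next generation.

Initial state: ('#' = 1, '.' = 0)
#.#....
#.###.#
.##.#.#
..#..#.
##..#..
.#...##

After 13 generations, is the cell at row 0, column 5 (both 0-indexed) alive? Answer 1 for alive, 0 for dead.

0

0) #.#....
#.###.#
.##.#.#
..#..#.
##..#..
.#...##
1) ..#.#..
....#.#
....#.#
..#.###
###.#..
..#..##
2) ....#.#
....#..
#...#.#
..#.#.#
#.#.#..
#.#.###
3) #...#.#
#..##.#
#...#.#
....#.#
#.#.#..
#...#..
4) .#..#..
.#.##..
....#..
.#..#.#
##..#.#
#...#..
5) ###.##.
..####.
#.#.#..
.#.##.#
.#.##.#
...##.#
6) ##.....
#......
#.....#
.#....#
......#
......#
7) ##....#
.......
.#....#
.....##
.....##
......#
8) #.....#
.#....#
#....##
.......
#......
.......
9) #.....#
.#.....
#....##
#......
.......
#.....#
10) .#....#
.#...#.
##....#
#......
#.....#
#.....#
11) .#...##
.##..#.
.#....#
.......
.#.....
.#...#.
12) .#..###
.##..#.
###....
#......
.......
.##..##
13) ...##..
...###.
#.#...#
#......
##....#
.##.#.#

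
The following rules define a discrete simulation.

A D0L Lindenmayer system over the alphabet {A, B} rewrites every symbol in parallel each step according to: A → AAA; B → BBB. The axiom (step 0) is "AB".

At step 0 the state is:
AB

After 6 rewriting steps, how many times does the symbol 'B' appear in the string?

729

gen 0: AB
gen 1: AAABBB
gen 2: AAAAAAAAABBBBBBBBB
gen 3: AAAAAAAAAAAAAAAAAAAAAAAAAAABBBBBBBBBBBBBBBBBBBBBBBBBBB
gen 4: AAAAAAAAAAAAAAAAAAAAAAAAAAAAAAAAAAAAAAAAAAAAAAAAAAAAAAAAAA…BBBBBBBBBBBBBBBBBBBBBBBBBBBBBBBBBBBBBBBBBBBBBBBBBBBBBBBBBB  (len 162)
gen 5: AAAAAAAAAAAAAAAAAAAAAAAAAAAAAAAAAAAAAAAAAAAAAAAAAAAAAAAAAA…BBBBBBBBBBBBBBBBBBBBBBBBBBBBBBBBBBBBBBBBBBBBBBBBBBBBBBBBBB  (len 486)
gen 6: AAAAAAAAAAAAAAAAAAAAAAAAAAAAAAAAAAAAAAAAAAAAAAAAAAAAAAAAAA…BBBBBBBBBBBBBBBBBBBBBBBBBBBBBBBBBBBBBBBBBBBBBBBBBBBBBBBBBB  (len 1458)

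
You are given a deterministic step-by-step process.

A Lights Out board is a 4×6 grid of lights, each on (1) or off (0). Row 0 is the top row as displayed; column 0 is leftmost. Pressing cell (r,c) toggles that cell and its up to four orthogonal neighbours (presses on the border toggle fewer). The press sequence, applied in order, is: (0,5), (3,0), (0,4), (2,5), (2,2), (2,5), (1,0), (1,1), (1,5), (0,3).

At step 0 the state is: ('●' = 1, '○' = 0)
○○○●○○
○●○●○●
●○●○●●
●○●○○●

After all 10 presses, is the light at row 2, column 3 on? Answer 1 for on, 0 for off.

k=0  ○○○●○○
○●○●○●
●○●○●●
●○●○○●
k=1  ○○○●●●
○●○●○○
●○●○●●
●○●○○●
k=2  ○○○●●●
○●○●○○
○○●○●●
○●●○○●
k=3  ○○○○○○
○●○●●○
○○●○●●
○●●○○●
k=4  ○○○○○○
○●○●●●
○○●○○○
○●●○○○
k=5  ○○○○○○
○●●●●●
○●○●○○
○●○○○○
k=6  ○○○○○○
○●●●●○
○●○●●●
○●○○○●
k=7  ●○○○○○
●○●●●○
●●○●●●
○●○○○●
k=8  ●●○○○○
○●○●●○
●○○●●●
○●○○○●
k=9  ●●○○○●
○●○●○●
●○○●●○
○●○○○●
k=10  ●●●●●●
○●○○○●
●○○●●○
○●○○○●

1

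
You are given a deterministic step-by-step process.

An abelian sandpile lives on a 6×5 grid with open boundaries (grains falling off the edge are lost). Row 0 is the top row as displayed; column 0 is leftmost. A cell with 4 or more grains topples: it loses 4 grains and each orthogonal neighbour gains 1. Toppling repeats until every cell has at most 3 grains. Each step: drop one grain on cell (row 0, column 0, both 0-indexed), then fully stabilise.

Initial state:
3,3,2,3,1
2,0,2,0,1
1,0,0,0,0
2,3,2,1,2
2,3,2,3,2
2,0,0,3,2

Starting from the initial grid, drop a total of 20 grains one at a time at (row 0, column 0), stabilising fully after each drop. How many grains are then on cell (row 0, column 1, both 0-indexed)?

3

k=0  3,3,2,3,1
2,0,2,0,1
1,0,0,0,0
2,3,2,1,2
2,3,2,3,2
2,0,0,3,2
k=1  1,0,3,3,1
3,1,2,0,1
1,0,0,0,0
2,3,2,1,2
2,3,2,3,2
2,0,0,3,2
k=2  2,0,3,3,1
3,1,2,0,1
1,0,0,0,0
2,3,2,1,2
2,3,2,3,2
2,0,0,3,2
k=3  3,0,3,3,1
3,1,2,0,1
1,0,0,0,0
2,3,2,1,2
2,3,2,3,2
2,0,0,3,2
k=4  1,1,3,3,1
0,2,2,0,1
2,0,0,0,0
2,3,2,1,2
2,3,2,3,2
2,0,0,3,2
k=5  2,1,3,3,1
0,2,2,0,1
2,0,0,0,0
2,3,2,1,2
2,3,2,3,2
2,0,0,3,2
k=6  3,1,3,3,1
0,2,2,0,1
2,0,0,0,0
2,3,2,1,2
2,3,2,3,2
2,0,0,3,2
k=7  0,2,3,3,1
1,2,2,0,1
2,0,0,0,0
2,3,2,1,2
2,3,2,3,2
2,0,0,3,2
k=8  1,2,3,3,1
1,2,2,0,1
2,0,0,0,0
2,3,2,1,2
2,3,2,3,2
2,0,0,3,2
k=9  2,2,3,3,1
1,2,2,0,1
2,0,0,0,0
2,3,2,1,2
2,3,2,3,2
2,0,0,3,2
k=10  3,2,3,3,1
1,2,2,0,1
2,0,0,0,0
2,3,2,1,2
2,3,2,3,2
2,0,0,3,2
k=11  0,3,3,3,1
2,2,2,0,1
2,0,0,0,0
2,3,2,1,2
2,3,2,3,2
2,0,0,3,2
k=12  1,3,3,3,1
2,2,2,0,1
2,0,0,0,0
2,3,2,1,2
2,3,2,3,2
2,0,0,3,2
k=13  2,3,3,3,1
2,2,2,0,1
2,0,0,0,0
2,3,2,1,2
2,3,2,3,2
2,0,0,3,2
k=14  3,3,3,3,1
2,2,2,0,1
2,0,0,0,0
2,3,2,1,2
2,3,2,3,2
2,0,0,3,2
k=15  1,1,1,0,2
3,3,3,1,1
2,0,0,0,0
2,3,2,1,2
2,3,2,3,2
2,0,0,3,2
k=16  2,1,1,0,2
3,3,3,1,1
2,0,0,0,0
2,3,2,1,2
2,3,2,3,2
2,0,0,3,2
k=17  3,1,1,0,2
3,3,3,1,1
2,0,0,0,0
2,3,2,1,2
2,3,2,3,2
2,0,0,3,2
k=18  1,3,2,0,2
1,1,0,2,1
3,1,1,0,0
2,3,2,1,2
2,3,2,3,2
2,0,0,3,2
k=19  2,3,2,0,2
1,1,0,2,1
3,1,1,0,0
2,3,2,1,2
2,3,2,3,2
2,0,0,3,2
k=20  3,3,2,0,2
1,1,0,2,1
3,1,1,0,0
2,3,2,1,2
2,3,2,3,2
2,0,0,3,2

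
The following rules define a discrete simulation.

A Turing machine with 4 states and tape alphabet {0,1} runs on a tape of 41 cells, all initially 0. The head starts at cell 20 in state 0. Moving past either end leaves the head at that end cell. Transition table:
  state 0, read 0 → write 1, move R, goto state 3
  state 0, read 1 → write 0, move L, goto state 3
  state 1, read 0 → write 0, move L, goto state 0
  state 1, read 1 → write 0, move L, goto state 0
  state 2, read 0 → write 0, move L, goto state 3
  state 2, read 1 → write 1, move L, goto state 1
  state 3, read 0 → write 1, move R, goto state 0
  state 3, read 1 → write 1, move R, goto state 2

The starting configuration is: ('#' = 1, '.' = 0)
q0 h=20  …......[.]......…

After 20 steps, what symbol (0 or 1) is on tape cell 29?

k=0  q0 h=20  …......[.]......…
k=1  q3 h=21  ….....#[.]......…
k=2  q0 h=22  …....##[.]......…
k=3  q3 h=23  …...###[.]......…
k=4  q0 h=24  …..####[.]......…
k=5  q3 h=25  ….#####[.]......…
k=6  q0 h=26  …######[.]......…
k=7  q3 h=27  …######[.]......…
k=8  q0 h=28  …######[.]......…
k=9  q3 h=29  …######[.]......…
k=10  q0 h=30  …######[.]......…
k=11  q3 h=31  …######[.]......…
k=12  q0 h=32  …######[.]......…
k=13  q3 h=33  …######[.]......…
k=14  q0 h=34  …######[.]......|
k=15  q3 h=35  …######[.].....|
k=16  q0 h=36  …######[.]....|
k=17  q3 h=37  …######[.]...|
k=18  q0 h=38  …######[.]..|
k=19  q3 h=39  …######[.].|
k=20  q0 h=40  …######[.]|

1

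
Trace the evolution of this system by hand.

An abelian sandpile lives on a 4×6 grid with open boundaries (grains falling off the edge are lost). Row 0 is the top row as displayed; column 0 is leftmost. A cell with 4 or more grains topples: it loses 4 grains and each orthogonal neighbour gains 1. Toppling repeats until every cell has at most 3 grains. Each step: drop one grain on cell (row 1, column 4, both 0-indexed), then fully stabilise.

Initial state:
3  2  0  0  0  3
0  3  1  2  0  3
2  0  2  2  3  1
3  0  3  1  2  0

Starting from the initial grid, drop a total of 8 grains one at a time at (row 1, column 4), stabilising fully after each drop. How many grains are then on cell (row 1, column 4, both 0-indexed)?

3

[0] 3  2  0  0  0  3
0  3  1  2  0  3
2  0  2  2  3  1
3  0  3  1  2  0
[1] 3  2  0  0  0  3
0  3  1  2  1  3
2  0  2  2  3  1
3  0  3  1  2  0
[2] 3  2  0  0  0  3
0  3  1  2  2  3
2  0  2  2  3  1
3  0  3  1  2  0
[3] 3  2  0  0  0  3
0  3  1  2  3  3
2  0  2  2  3  1
3  0  3  1  2  0
[4] 3  2  0  0  2  0
0  3  1  3  2  1
2  0  2  3  0  3
3  0  3  1  3  0
[5] 3  2  0  0  2  0
0  3  1  3  3  1
2  0  2  3  0  3
3  0  3  1  3  0
[6] 3  2  0  1  3  0
0  3  2  1  1  2
2  0  3  0  2  3
3  0  3  2  3  0
[7] 3  2  0  1  3  0
0  3  2  1  2  2
2  0  3  0  2  3
3  0  3  2  3  0
[8] 3  2  0  1  3  0
0  3  2  1  3  2
2  0  3  0  2  3
3  0  3  2  3  0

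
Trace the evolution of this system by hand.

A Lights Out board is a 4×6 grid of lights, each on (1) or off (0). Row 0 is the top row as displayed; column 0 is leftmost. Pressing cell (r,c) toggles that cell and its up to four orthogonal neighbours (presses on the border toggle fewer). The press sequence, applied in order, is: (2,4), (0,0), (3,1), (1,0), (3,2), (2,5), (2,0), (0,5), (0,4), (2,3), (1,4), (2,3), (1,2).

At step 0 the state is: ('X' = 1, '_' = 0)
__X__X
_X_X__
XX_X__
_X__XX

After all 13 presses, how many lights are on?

gen 0: __X__X
_X_X__
XX_X__
_X__XX
gen 1: __X__X
_X_XX_
XX__XX
_X___X
gen 2: XXX__X
XX_XX_
XX__XX
_X___X
gen 3: XXX__X
XX_XX_
X___XX
X_X__X
gen 4: _XX__X
___XX_
____XX
X_X__X
gen 5: _XX__X
___XX_
__X_XX
XX_X_X
gen 6: _XX__X
___XXX
__X___
XX_X__
gen 7: _XX__X
X__XXX
XXX___
_X_X__
gen 8: _XX_X_
X__XX_
XXX___
_X_X__
gen 9: _XXX_X
X__X__
XXX___
_X_X__
gen 10: _XXX_X
X_____
XX_XX_
_X____
gen 11: _XXXXX
X__XXX
XX_X__
_X____
gen 12: _XXXXX
X___XX
XXX_X_
_X_X__
gen 13: _X_XXX
XXXXXX
XX__X_
_X_X__

15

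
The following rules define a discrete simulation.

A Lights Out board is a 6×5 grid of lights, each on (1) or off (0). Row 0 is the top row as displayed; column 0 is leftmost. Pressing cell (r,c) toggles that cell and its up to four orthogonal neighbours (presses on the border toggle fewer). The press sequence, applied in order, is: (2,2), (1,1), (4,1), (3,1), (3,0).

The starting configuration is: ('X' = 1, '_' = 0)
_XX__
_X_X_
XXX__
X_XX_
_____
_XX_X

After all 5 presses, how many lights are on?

11

[0] _XX__
_X_X_
XXX__
X_XX_
_____
_XX_X
[1] _XX__
_XXX_
X__X_
X__X_
_____
_XX_X
[2] __X__
X__X_
XX_X_
X__X_
_____
_XX_X
[3] __X__
X__X_
XX_X_
XX_X_
XXX__
__X_X
[4] __X__
X__X_
X__X_
__XX_
X_X__
__X_X
[5] __X__
X__X_
___X_
XXXX_
__X__
__X_X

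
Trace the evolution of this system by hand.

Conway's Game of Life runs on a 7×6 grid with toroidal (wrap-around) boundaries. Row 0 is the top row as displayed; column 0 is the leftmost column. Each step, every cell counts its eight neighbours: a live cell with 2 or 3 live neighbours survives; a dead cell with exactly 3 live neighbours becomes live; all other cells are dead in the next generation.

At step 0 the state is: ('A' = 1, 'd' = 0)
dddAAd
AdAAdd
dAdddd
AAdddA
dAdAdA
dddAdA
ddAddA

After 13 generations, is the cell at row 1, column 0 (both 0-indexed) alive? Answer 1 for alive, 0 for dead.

1

step 0: dddAAd
AdAAdd
dAdddd
AAdddA
dAdAdA
dddAdA
ddAddA
step 1: dAddAA
dAAAAd
dddddA
dAddAA
dAdddA
dddAdA
ddAddA
step 2: dAdddA
dAAAdd
dAdddA
ddddAA
ddAddA
ddAddA
ddAAdA
step 3: dAdddd
dAddAd
dAdAdA
ddddAA
AddAdA
AAAddA
dAAAdA
step 4: dAdAAd
dAddAd
ddAAdA
ddAAdd
ddAAdd
dddddd
dddAAA
step 5: Addddd
AAdddA
dAdddd
dAdddd
ddAAdd
ddAddd
ddAAdA
step 6: ddAdAd
dAdddA
dAAddd
dAdddd
dAAAdd
dAddAd
dAAAdd
step 7: AdddAd
AAdAdd
dAAddd
AddAdd
AAdAdd
AdddAd
dAddAd
step 8: AdAAAd
AddAdA
dddAdd
AddAdd
AAAAAd
AdAAAd
AAdAAd
step 9: dddddd
AAdddA
AdAAdA
AddddA
Addddd
dddddd
Addddd
step 10: dAdddA
dAAdAA
ddAddd
ddddAd
AddddA
dddddd
dddddd
step 11: dAAdAA
dAAAAA
dAAdAA
dddddA
dddddA
dddddd
dddddd
step 12: dAdddA
dddddd
dAdddd
dddddA
dddddd
dddddd
dddddd
step 13: dddddd
Addddd
dddddd
dddddd
dddddd
dddddd
dddddd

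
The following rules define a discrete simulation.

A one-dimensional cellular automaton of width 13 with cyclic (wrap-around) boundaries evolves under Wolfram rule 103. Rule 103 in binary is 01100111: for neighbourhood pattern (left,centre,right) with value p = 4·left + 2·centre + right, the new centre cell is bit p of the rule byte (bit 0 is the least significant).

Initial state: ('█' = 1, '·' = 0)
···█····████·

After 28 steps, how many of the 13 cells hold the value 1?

0) ···█····████·
1) ████·███···█·
2) ···██··█·████
3) ·██·█·███···█
4) █·████··█·███
5) ██···█·███···
6) ·█·████··█·██
7) ███···█·███·█
8) ··█·████··██·
9) ████···█·█·█·
10) ···█·████████
11) ·████·······█
12) █···█·███████
13) █·████·······
14) ██···█·██████
15) ·█·████······
16) ███···█·█████
17) ··█·████·····
18) ████···█·████
19) ···█·████····
20) █████···█·███
21) ····█·████···
22) ██████···█·██
23) ·····█·████··
24) ███████···█·█
25) ······█·████·
26) ████████···█·
27) ·······█·████
28) ·████████···█

9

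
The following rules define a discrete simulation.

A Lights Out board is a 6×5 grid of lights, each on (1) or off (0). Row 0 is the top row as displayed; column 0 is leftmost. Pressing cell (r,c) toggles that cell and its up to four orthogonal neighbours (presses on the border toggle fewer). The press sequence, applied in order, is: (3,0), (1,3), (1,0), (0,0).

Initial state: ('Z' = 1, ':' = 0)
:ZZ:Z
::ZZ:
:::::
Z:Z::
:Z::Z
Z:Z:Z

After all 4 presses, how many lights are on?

14

step 0: :ZZ:Z
::ZZ:
:::::
Z:Z::
:Z::Z
Z:Z:Z
step 1: :ZZ:Z
::ZZ:
Z::::
:ZZ::
ZZ::Z
Z:Z:Z
step 2: :ZZZZ
::::Z
Z::Z:
:ZZ::
ZZ::Z
Z:Z:Z
step 3: ZZZZZ
ZZ::Z
:::Z:
:ZZ::
ZZ::Z
Z:Z:Z
step 4: ::ZZZ
:Z::Z
:::Z:
:ZZ::
ZZ::Z
Z:Z:Z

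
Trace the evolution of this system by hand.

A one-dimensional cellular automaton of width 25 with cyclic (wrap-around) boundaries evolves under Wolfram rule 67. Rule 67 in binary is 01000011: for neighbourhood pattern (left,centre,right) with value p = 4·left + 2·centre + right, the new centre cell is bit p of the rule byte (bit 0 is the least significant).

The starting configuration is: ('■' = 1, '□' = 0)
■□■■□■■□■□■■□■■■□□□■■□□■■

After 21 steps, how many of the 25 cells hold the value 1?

t=0: ■□■■□■■□■□■■□■■■□□□■■□□■■
t=1: ■□□■□□■□□□□■□□□■□■■□■□■□□
t=2: □□■□□■□□■■■□□■■□□□■□□□□□■
t=3: □■□□■□□■□□■□■□■□■■□□■■■■□
t=4: ■□□■□□■□□■□□□□□□□■□■□□□■□
t=5: □□■□□■□□■□□■■■■■■□□□□■■□□
t=6: ■■□□■□□■□□■□□□□□■□■■■□■□■
t=7: □■□■□□■□□■□□■■■■□□□□■□□□□
t=8: ■□□□□■□□■□□■□□□■□■■■□□■■■
t=9: ■□■■■□□■□□■□□■■□□□□■□■□□□
t=10: □□□□■□■□□■□□■□■□■■■□□□□■■
t=11: □■■■□□□□■□□■□□□□□□■□■■■□■
t=12: □□□■□■■■□□■□□■■■■■□□□□■□□
t=13: ■■■□□□□■□■□□■□□□□■□■■■□□■
t=14: □□■□■■■□□□□■□□■■■□□□□■□■□
t=15: ■■□□□□■□■■■□□■□□■□■■■□□□□
t=16: □■□■■■□□□□■□■□□■□□□□■□■■■
t=17: □□□□□■□■■■□□□□■□□■■■□□□□■
t=18: □■■■■□□□□■□■■■□□■□□■□■■■□
t=19: ■□□□■□■■■□□□□■□■□□■□□□□■□
t=20: □□■■□□□□■□■■■□□□□■□□■■■□□
t=21: ■■□■□■■■□□□□■□■■■□□■□□■□■

13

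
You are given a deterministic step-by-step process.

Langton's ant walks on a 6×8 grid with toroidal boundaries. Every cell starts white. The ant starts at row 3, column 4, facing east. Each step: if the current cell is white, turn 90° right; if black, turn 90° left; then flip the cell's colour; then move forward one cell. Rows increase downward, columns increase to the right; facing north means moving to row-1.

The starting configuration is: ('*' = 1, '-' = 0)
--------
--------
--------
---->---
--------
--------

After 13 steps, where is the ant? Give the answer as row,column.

2,4

t=0: --------
--------
--------
---->---
--------
--------
t=1: --------
--------
--------
----*---
----v---
--------
t=2: --------
--------
--------
----*---
---<*---
--------
t=3: --------
--------
--------
---^*---
---**---
--------
t=4: --------
--------
--------
---*>---
---**---
--------
t=5: --------
--------
----^---
---*----
---**---
--------
t=6: --------
--------
----*>--
---*----
---**---
--------
t=7: --------
--------
----**--
---*-v--
---**---
--------
t=8: --------
--------
----**--
---*<*--
---**---
--------
t=9: --------
--------
----^*--
---***--
---**---
--------
t=10: --------
--------
---<-*--
---***--
---**---
--------
t=11: --------
---^----
---*-*--
---***--
---**---
--------
t=12: --------
---*>---
---*-*--
---***--
---**---
--------
t=13: --------
---**---
---*v*--
---***--
---**---
--------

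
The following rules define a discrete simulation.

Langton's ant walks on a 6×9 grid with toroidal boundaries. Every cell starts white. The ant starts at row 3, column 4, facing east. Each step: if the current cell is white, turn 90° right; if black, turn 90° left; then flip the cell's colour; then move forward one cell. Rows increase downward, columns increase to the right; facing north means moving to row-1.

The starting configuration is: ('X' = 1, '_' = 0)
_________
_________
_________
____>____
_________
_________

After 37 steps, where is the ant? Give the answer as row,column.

k=0  _________
_________
_________
____>____
_________
_________
k=1  _________
_________
_________
____X____
____v____
_________
k=2  _________
_________
_________
____X____
___<X____
_________
k=3  _________
_________
_________
___^X____
___XX____
_________
k=4  _________
_________
_________
___X>____
___XX____
_________
k=5  _________
_________
____^____
___X_____
___XX____
_________
k=6  _________
_________
____X>___
___X_____
___XX____
_________
k=7  _________
_________
____XX___
___X_v___
___XX____
_________
k=8  _________
_________
____XX___
___X<X___
___XX____
_________
k=9  _________
_________
____^X___
___XXX___
___XX____
_________
k=10  _________
_________
___<_X___
___XXX___
___XX____
_________
k=11  _________
___^_____
___X_X___
___XXX___
___XX____
_________
k=12  _________
___X>____
___X_X___
___XXX___
___XX____
_________
k=13  _________
___XX____
___XvX___
___XXX___
___XX____
_________
k=14  _________
___XX____
___<XX___
___XXX___
___XX____
_________
k=15  _________
___XX____
____XX___
___vXX___
___XX____
_________
k=16  _________
___XX____
____XX___
____>X___
___XX____
_________
k=17  _________
___XX____
____^X___
_____X___
___XX____
_________
k=18  _________
___XX____
___<_X___
_____X___
___XX____
_________
k=19  _________
___^X____
___X_X___
_____X___
___XX____
_________
k=20  _________
__<_X____
___X_X___
_____X___
___XX____
_________
k=21  __^______
__X_X____
___X_X___
_____X___
___XX____
_________
k=22  __X>_____
__X_X____
___X_X___
_____X___
___XX____
_________
k=23  __XX_____
__XvX____
___X_X___
_____X___
___XX____
_________
k=24  __XX_____
__<XX____
___X_X___
_____X___
___XX____
_________
k=25  __XX_____
___XX____
__vX_X___
_____X___
___XX____
_________
k=26  __XX_____
___XX____
_<XX_X___
_____X___
___XX____
_________
k=27  __XX_____
_^_XX____
_XXX_X___
_____X___
___XX____
_________
k=28  __XX_____
_X>XX____
_XXX_X___
_____X___
___XX____
_________
k=29  __XX_____
_XXXX____
_XvX_X___
_____X___
___XX____
_________
k=30  __XX_____
_XXXX____
_X_>_X___
_____X___
___XX____
_________
k=31  __XX_____
_XX^X____
_X___X___
_____X___
___XX____
_________
k=32  __XX_____
_X<_X____
_X___X___
_____X___
___XX____
_________
k=33  __XX_____
_X__X____
_Xv__X___
_____X___
___XX____
_________
k=34  __XX_____
_X__X____
_<X__X___
_____X___
___XX____
_________
k=35  __XX_____
_X__X____
__X__X___
_v___X___
___XX____
_________
k=36  __XX_____
_X__X____
__X__X___
<X___X___
___XX____
_________
k=37  __XX_____
_X__X____
^_X__X___
XX___X___
___XX____
_________

2,0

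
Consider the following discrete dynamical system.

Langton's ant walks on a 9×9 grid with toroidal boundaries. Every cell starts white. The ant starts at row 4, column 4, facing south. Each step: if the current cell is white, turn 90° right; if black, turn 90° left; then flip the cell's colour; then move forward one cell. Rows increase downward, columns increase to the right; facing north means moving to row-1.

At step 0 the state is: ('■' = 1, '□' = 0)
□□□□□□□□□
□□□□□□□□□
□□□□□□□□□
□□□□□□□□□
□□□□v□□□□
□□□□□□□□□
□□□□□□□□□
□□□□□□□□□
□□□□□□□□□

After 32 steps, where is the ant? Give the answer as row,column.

2,6

0) □□□□□□□□□
□□□□□□□□□
□□□□□□□□□
□□□□□□□□□
□□□□v□□□□
□□□□□□□□□
□□□□□□□□□
□□□□□□□□□
□□□□□□□□□
1) □□□□□□□□□
□□□□□□□□□
□□□□□□□□□
□□□□□□□□□
□□□<■□□□□
□□□□□□□□□
□□□□□□□□□
□□□□□□□□□
□□□□□□□□□
2) □□□□□□□□□
□□□□□□□□□
□□□□□□□□□
□□□^□□□□□
□□□■■□□□□
□□□□□□□□□
□□□□□□□□□
□□□□□□□□□
□□□□□□□□□
3) □□□□□□□□□
□□□□□□□□□
□□□□□□□□□
□□□■>□□□□
□□□■■□□□□
□□□□□□□□□
□□□□□□□□□
□□□□□□□□□
□□□□□□□□□
4) □□□□□□□□□
□□□□□□□□□
□□□□□□□□□
□□□■■□□□□
□□□■v□□□□
□□□□□□□□□
□□□□□□□□□
□□□□□□□□□
□□□□□□□□□
5) □□□□□□□□□
□□□□□□□□□
□□□□□□□□□
□□□■■□□□□
□□□■□>□□□
□□□□□□□□□
□□□□□□□□□
□□□□□□□□□
□□□□□□□□□
6) □□□□□□□□□
□□□□□□□□□
□□□□□□□□□
□□□■■□□□□
□□□■□■□□□
□□□□□v□□□
□□□□□□□□□
□□□□□□□□□
□□□□□□□□□
7) □□□□□□□□□
□□□□□□□□□
□□□□□□□□□
□□□■■□□□□
□□□■□■□□□
□□□□<■□□□
□□□□□□□□□
□□□□□□□□□
□□□□□□□□□
8) □□□□□□□□□
□□□□□□□□□
□□□□□□□□□
□□□■■□□□□
□□□■^■□□□
□□□□■■□□□
□□□□□□□□□
□□□□□□□□□
□□□□□□□□□
9) □□□□□□□□□
□□□□□□□□□
□□□□□□□□□
□□□■■□□□□
□□□■■>□□□
□□□□■■□□□
□□□□□□□□□
□□□□□□□□□
□□□□□□□□□
10) □□□□□□□□□
□□□□□□□□□
□□□□□□□□□
□□□■■^□□□
□□□■■□□□□
□□□□■■□□□
□□□□□□□□□
□□□□□□□□□
□□□□□□□□□
11) □□□□□□□□□
□□□□□□□□□
□□□□□□□□□
□□□■■■>□□
□□□■■□□□□
□□□□■■□□□
□□□□□□□□□
□□□□□□□□□
□□□□□□□□□
12) □□□□□□□□□
□□□□□□□□□
□□□□□□□□□
□□□■■■■□□
□□□■■□v□□
□□□□■■□□□
□□□□□□□□□
□□□□□□□□□
□□□□□□□□□
13) □□□□□□□□□
□□□□□□□□□
□□□□□□□□□
□□□■■■■□□
□□□■■<■□□
□□□□■■□□□
□□□□□□□□□
□□□□□□□□□
□□□□□□□□□
14) □□□□□□□□□
□□□□□□□□□
□□□□□□□□□
□□□■■^■□□
□□□■■■■□□
□□□□■■□□□
□□□□□□□□□
□□□□□□□□□
□□□□□□□□□
15) □□□□□□□□□
□□□□□□□□□
□□□□□□□□□
□□□■<□■□□
□□□■■■■□□
□□□□■■□□□
□□□□□□□□□
□□□□□□□□□
□□□□□□□□□
16) □□□□□□□□□
□□□□□□□□□
□□□□□□□□□
□□□■□□■□□
□□□■v■■□□
□□□□■■□□□
□□□□□□□□□
□□□□□□□□□
□□□□□□□□□
17) □□□□□□□□□
□□□□□□□□□
□□□□□□□□□
□□□■□□■□□
□□□■□>■□□
□□□□■■□□□
□□□□□□□□□
□□□□□□□□□
□□□□□□□□□
18) □□□□□□□□□
□□□□□□□□□
□□□□□□□□□
□□□■□^■□□
□□□■□□■□□
□□□□■■□□□
□□□□□□□□□
□□□□□□□□□
□□□□□□□□□
19) □□□□□□□□□
□□□□□□□□□
□□□□□□□□□
□□□■□■>□□
□□□■□□■□□
□□□□■■□□□
□□□□□□□□□
□□□□□□□□□
□□□□□□□□□
20) □□□□□□□□□
□□□□□□□□□
□□□□□□^□□
□□□■□■□□□
□□□■□□■□□
□□□□■■□□□
□□□□□□□□□
□□□□□□□□□
□□□□□□□□□
21) □□□□□□□□□
□□□□□□□□□
□□□□□□■>□
□□□■□■□□□
□□□■□□■□□
□□□□■■□□□
□□□□□□□□□
□□□□□□□□□
□□□□□□□□□
22) □□□□□□□□□
□□□□□□□□□
□□□□□□■■□
□□□■□■□v□
□□□■□□■□□
□□□□■■□□□
□□□□□□□□□
□□□□□□□□□
□□□□□□□□□
23) □□□□□□□□□
□□□□□□□□□
□□□□□□■■□
□□□■□■<■□
□□□■□□■□□
□□□□■■□□□
□□□□□□□□□
□□□□□□□□□
□□□□□□□□□
24) □□□□□□□□□
□□□□□□□□□
□□□□□□^■□
□□□■□■■■□
□□□■□□■□□
□□□□■■□□□
□□□□□□□□□
□□□□□□□□□
□□□□□□□□□
25) □□□□□□□□□
□□□□□□□□□
□□□□□<□■□
□□□■□■■■□
□□□■□□■□□
□□□□■■□□□
□□□□□□□□□
□□□□□□□□□
□□□□□□□□□
26) □□□□□□□□□
□□□□□^□□□
□□□□□■□■□
□□□■□■■■□
□□□■□□■□□
□□□□■■□□□
□□□□□□□□□
□□□□□□□□□
□□□□□□□□□
27) □□□□□□□□□
□□□□□■>□□
□□□□□■□■□
□□□■□■■■□
□□□■□□■□□
□□□□■■□□□
□□□□□□□□□
□□□□□□□□□
□□□□□□□□□
28) □□□□□□□□□
□□□□□■■□□
□□□□□■v■□
□□□■□■■■□
□□□■□□■□□
□□□□■■□□□
□□□□□□□□□
□□□□□□□□□
□□□□□□□□□
29) □□□□□□□□□
□□□□□■■□□
□□□□□<■■□
□□□■□■■■□
□□□■□□■□□
□□□□■■□□□
□□□□□□□□□
□□□□□□□□□
□□□□□□□□□
30) □□□□□□□□□
□□□□□■■□□
□□□□□□■■□
□□□■□v■■□
□□□■□□■□□
□□□□■■□□□
□□□□□□□□□
□□□□□□□□□
□□□□□□□□□
31) □□□□□□□□□
□□□□□■■□□
□□□□□□■■□
□□□■□□>■□
□□□■□□■□□
□□□□■■□□□
□□□□□□□□□
□□□□□□□□□
□□□□□□□□□
32) □□□□□□□□□
□□□□□■■□□
□□□□□□^■□
□□□■□□□■□
□□□■□□■□□
□□□□■■□□□
□□□□□□□□□
□□□□□□□□□
□□□□□□□□□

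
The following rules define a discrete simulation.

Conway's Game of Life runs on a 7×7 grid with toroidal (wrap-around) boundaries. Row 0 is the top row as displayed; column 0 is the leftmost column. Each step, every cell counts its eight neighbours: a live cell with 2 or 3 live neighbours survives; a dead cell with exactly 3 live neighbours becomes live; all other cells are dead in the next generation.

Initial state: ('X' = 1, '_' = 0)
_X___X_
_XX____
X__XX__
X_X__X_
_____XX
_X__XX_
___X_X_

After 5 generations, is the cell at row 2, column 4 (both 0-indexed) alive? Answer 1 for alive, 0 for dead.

[0] _X___X_
_XX____
X__XX__
X_X__X_
_____XX
_X__XX_
___X_X_
[1] _X__X__
XXXXX__
X__XX_X
XX_X_X_
XX_____
_______
__X__XX
[2] ____X_X
______X
_______
___X_X_
XXX___X
XX____X
_____X_
[3] ______X
_____X_
_______
XXX___X
__X__X_
__X__X_
_____X_
[4] _____XX
_______
XX____X
XXX___X
X_XX_X_
____XXX
_____XX
[5] _____XX
_____X_
__X___X
___X_X_
__XX___
X__X___
X______

0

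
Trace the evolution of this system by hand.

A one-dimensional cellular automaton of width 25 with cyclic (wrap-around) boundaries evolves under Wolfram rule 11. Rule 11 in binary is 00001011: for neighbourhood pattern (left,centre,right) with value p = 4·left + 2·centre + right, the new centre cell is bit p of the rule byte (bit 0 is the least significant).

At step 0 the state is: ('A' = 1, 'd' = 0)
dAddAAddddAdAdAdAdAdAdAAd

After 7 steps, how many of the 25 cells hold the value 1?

gen 0: dAddAAddddAdAdAdAdAdAdAAd
gen 1: AddAAddAAAddddddddddddAdd
gen 2: ddAAddAAdddAAAAAAAAAAAddA
gen 3: dAAddAAddAAAdddddddddddAd
gen 4: AAddAAddAAdddAAAAAAAAAAdd
gen 5: AddAAddAAddAAAddddddddddA
gen 6: ddAAddAAddAAdddAAAAAAAAAA
gen 7: dAAddAAddAAddAAAddddddddd

9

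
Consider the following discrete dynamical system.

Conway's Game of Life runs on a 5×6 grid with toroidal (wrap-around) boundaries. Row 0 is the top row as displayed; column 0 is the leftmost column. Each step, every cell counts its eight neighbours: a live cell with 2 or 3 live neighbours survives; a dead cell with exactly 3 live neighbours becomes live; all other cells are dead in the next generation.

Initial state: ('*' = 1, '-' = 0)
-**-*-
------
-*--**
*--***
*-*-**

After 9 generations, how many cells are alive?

4

step 0: -**-*-
------
-*--**
*--***
*-*-**
step 1: ***-*-
******
---*--
--*---
--*---
step 2: ----*-
------
*----*
--**--
--*---
step 3: ------
-----*
------
-***--
--*---
step 4: ------
------
--*---
-***--
-***--
step 5: --*---
------
-***--
------
-*-*--
step 6: --*---
-*-*--
--*---
-*-*--
--*---
step 7: -***--
-*-*--
-*-*--
-*-*--
-***--
step 8: *---*-
**-**-
**-**-
**-**-
*---*-
step 9: *---*-
------
------
------
*---*-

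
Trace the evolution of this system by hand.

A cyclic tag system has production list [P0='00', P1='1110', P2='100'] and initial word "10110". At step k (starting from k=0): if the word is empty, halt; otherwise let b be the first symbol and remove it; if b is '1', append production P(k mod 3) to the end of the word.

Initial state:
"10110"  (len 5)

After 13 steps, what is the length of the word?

0) "10110"  (len 5)
1) "011000"  (len 6)
2) "11000"  (len 5)
3) "1000100"  (len 7)
4) "00010000"  (len 8)
5) "0010000"  (len 7)
6) "010000"  (len 6)
7) "10000"  (len 5)
8) "00001110"  (len 8)
9) "0001110"  (len 7)
10) "001110"  (len 6)
11) "01110"  (len 5)
12) "1110"  (len 4)
13) "11000"  (len 5)

5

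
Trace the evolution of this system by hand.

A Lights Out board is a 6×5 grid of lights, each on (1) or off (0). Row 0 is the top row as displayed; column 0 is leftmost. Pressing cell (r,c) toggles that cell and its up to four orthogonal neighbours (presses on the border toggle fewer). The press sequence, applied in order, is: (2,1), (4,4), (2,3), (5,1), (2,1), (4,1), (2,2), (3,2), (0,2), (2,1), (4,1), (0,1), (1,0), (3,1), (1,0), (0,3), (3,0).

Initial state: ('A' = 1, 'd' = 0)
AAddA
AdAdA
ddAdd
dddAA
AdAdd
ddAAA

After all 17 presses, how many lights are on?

15

gen 0: AAddA
AdAdA
ddAdd
dddAA
AdAdd
ddAAA
gen 1: AAddA
AAAdA
AAddd
dAdAA
AdAdd
ddAAA
gen 2: AAddA
AAAdA
AAddd
dAdAd
AdAAA
ddAAd
gen 3: AAddA
AAAAA
AAAAA
dAddd
AdAAA
ddAAd
gen 4: AAddA
AAAAA
AAAAA
dAddd
AAAAA
AAdAd
gen 5: AAddA
AdAAA
dddAA
ddddd
AAAAA
AAdAd
gen 6: AAddA
AdAAA
dddAA
dAddd
dddAA
AddAd
gen 7: AAddA
AddAA
dAAdA
dAAdd
dddAA
AddAd
gen 8: AAddA
AddAA
dAddA
dddAd
ddAAA
AddAd
gen 9: AdAAA
AdAAA
dAddA
dddAd
ddAAA
AddAd
gen 10: AdAAA
AAAAA
AdAdA
dAdAd
ddAAA
AddAd
gen 11: AdAAA
AAAAA
AdAdA
dddAd
AAdAA
AAdAd
gen 12: dAdAA
AdAAA
AdAdA
dddAd
AAdAA
AAdAd
gen 13: AAdAA
dAAAA
ddAdA
dddAd
AAdAA
AAdAd
gen 14: AAdAA
dAAAA
dAAdA
AAAAd
AddAA
AAdAd
gen 15: dAdAA
AdAAA
AAAdA
AAAAd
AddAA
AAdAd
gen 16: dAAdd
AdAdA
AAAdA
AAAAd
AddAA
AAdAd
gen 17: dAAdd
AdAdA
dAAdA
ddAAd
dddAA
AAdAd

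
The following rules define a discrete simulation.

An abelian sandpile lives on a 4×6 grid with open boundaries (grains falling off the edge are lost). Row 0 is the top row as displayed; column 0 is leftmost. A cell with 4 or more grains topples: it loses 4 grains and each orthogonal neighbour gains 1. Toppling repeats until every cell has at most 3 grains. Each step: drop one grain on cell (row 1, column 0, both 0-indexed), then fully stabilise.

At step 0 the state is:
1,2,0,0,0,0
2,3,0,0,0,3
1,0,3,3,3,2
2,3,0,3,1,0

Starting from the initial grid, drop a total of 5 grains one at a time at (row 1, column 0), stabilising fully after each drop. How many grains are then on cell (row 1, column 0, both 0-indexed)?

0

gen 0: 1,2,0,0,0,0
2,3,0,0,0,3
1,0,3,3,3,2
2,3,0,3,1,0
gen 1: 1,2,0,0,0,0
3,3,0,0,0,3
1,0,3,3,3,2
2,3,0,3,1,0
gen 2: 2,3,0,0,0,0
1,0,1,0,0,3
2,1,3,3,3,2
2,3,0,3,1,0
gen 3: 2,3,0,0,0,0
2,0,1,0,0,3
2,1,3,3,3,2
2,3,0,3,1,0
gen 4: 2,3,0,0,0,0
3,0,1,0,0,3
2,1,3,3,3,2
2,3,0,3,1,0
gen 5: 3,3,0,0,0,0
0,1,1,0,0,3
3,1,3,3,3,2
2,3,0,3,1,0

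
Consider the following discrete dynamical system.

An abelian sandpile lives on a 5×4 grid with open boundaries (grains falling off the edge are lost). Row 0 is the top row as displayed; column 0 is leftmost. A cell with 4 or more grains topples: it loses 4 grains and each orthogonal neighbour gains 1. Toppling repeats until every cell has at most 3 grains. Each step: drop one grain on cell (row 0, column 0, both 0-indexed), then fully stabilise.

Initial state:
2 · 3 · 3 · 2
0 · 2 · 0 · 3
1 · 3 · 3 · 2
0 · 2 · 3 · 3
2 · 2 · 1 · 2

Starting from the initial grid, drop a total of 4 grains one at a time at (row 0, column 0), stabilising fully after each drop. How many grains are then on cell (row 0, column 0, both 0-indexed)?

t=0: 2 · 3 · 3 · 2
0 · 2 · 0 · 3
1 · 3 · 3 · 2
0 · 2 · 3 · 3
2 · 2 · 1 · 2
t=1: 3 · 3 · 3 · 2
0 · 2 · 0 · 3
1 · 3 · 3 · 2
0 · 2 · 3 · 3
2 · 2 · 1 · 2
t=2: 1 · 1 · 0 · 3
1 · 3 · 1 · 3
1 · 3 · 3 · 2
0 · 2 · 3 · 3
2 · 2 · 1 · 2
t=3: 2 · 1 · 0 · 3
1 · 3 · 1 · 3
1 · 3 · 3 · 2
0 · 2 · 3 · 3
2 · 2 · 1 · 2
t=4: 3 · 1 · 0 · 3
1 · 3 · 1 · 3
1 · 3 · 3 · 2
0 · 2 · 3 · 3
2 · 2 · 1 · 2

3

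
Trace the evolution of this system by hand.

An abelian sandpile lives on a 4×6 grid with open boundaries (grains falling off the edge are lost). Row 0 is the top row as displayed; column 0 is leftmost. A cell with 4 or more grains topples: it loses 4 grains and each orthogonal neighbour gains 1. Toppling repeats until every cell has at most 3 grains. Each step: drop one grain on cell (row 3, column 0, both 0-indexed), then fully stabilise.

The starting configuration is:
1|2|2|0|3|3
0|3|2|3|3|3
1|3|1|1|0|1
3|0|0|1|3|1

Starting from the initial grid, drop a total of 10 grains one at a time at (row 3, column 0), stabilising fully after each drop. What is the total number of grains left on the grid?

[0] 1|2|2|0|3|3
0|3|2|3|3|3
1|3|1|1|0|1
3|0|0|1|3|1
[1] 1|2|2|0|3|3
0|3|2|3|3|3
2|3|1|1|0|1
0|1|0|1|3|1
[2] 1|2|2|0|3|3
0|3|2|3|3|3
2|3|1|1|0|1
1|1|0|1|3|1
[3] 1|2|2|0|3|3
0|3|2|3|3|3
2|3|1|1|0|1
2|1|0|1|3|1
[4] 1|2|2|0|3|3
0|3|2|3|3|3
2|3|1|1|0|1
3|1|0|1|3|1
[5] 1|2|2|0|3|3
0|3|2|3|3|3
3|3|1|1|0|1
0|2|0|1|3|1
[6] 1|2|2|0|3|3
0|3|2|3|3|3
3|3|1|1|0|1
1|2|0|1|3|1
[7] 1|2|2|0|3|3
0|3|2|3|3|3
3|3|1|1|0|1
2|2|0|1|3|1
[8] 1|2|2|0|3|3
0|3|2|3|3|3
3|3|1|1|0|1
3|2|0|1|3|1
[9] 1|3|2|0|3|3
2|0|3|3|3|3
1|2|2|1|0|1
2|0|1|1|3|1
[10] 1|3|2|0|3|3
2|0|3|3|3|3
1|2|2|1|0|1
3|0|1|1|3|1

42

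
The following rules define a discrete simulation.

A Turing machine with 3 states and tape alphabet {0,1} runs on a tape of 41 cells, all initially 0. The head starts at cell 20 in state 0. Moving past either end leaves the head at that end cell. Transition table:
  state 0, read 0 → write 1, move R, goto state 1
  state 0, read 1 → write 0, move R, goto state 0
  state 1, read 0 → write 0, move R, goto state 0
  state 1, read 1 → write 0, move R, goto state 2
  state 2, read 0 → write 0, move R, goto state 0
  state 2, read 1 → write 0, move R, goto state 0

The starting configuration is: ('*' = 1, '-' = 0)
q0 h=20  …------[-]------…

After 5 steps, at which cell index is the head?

25

[0] q0 h=20  …------[-]------…
[1] q1 h=21  …-----*[-]------…
[2] q0 h=22  …----*-[-]------…
[3] q1 h=23  …---*-*[-]------…
[4] q0 h=24  …--*-*-[-]------…
[5] q1 h=25  …-*-*-*[-]------…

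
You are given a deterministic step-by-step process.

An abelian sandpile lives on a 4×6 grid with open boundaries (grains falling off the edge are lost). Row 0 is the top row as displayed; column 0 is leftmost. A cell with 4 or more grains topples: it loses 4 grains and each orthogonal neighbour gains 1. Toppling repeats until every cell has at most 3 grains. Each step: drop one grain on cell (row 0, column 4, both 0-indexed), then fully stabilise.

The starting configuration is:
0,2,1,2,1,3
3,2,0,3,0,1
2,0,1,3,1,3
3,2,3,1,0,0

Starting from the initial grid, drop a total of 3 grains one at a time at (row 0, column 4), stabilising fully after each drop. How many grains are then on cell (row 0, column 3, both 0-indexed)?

k=0  0,2,1,2,1,3
3,2,0,3,0,1
2,0,1,3,1,3
3,2,3,1,0,0
k=1  0,2,1,2,2,3
3,2,0,3,0,1
2,0,1,3,1,3
3,2,3,1,0,0
k=2  0,2,1,2,3,3
3,2,0,3,0,1
2,0,1,3,1,3
3,2,3,1,0,0
k=3  0,2,1,3,1,0
3,2,0,3,1,2
2,0,1,3,1,3
3,2,3,1,0,0

3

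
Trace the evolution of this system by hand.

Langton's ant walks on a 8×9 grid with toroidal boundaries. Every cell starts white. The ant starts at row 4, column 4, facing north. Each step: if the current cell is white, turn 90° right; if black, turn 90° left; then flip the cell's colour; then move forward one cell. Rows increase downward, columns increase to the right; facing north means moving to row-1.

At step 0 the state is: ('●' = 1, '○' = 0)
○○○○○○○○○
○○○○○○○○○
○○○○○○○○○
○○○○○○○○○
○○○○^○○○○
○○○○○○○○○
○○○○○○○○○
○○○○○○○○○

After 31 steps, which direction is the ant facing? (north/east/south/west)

west

k=0  ○○○○○○○○○
○○○○○○○○○
○○○○○○○○○
○○○○○○○○○
○○○○^○○○○
○○○○○○○○○
○○○○○○○○○
○○○○○○○○○
k=1  ○○○○○○○○○
○○○○○○○○○
○○○○○○○○○
○○○○○○○○○
○○○○●>○○○
○○○○○○○○○
○○○○○○○○○
○○○○○○○○○
k=2  ○○○○○○○○○
○○○○○○○○○
○○○○○○○○○
○○○○○○○○○
○○○○●●○○○
○○○○○v○○○
○○○○○○○○○
○○○○○○○○○
k=3  ○○○○○○○○○
○○○○○○○○○
○○○○○○○○○
○○○○○○○○○
○○○○●●○○○
○○○○<●○○○
○○○○○○○○○
○○○○○○○○○
k=4  ○○○○○○○○○
○○○○○○○○○
○○○○○○○○○
○○○○○○○○○
○○○○^●○○○
○○○○●●○○○
○○○○○○○○○
○○○○○○○○○
k=5  ○○○○○○○○○
○○○○○○○○○
○○○○○○○○○
○○○○○○○○○
○○○<○●○○○
○○○○●●○○○
○○○○○○○○○
○○○○○○○○○
k=6  ○○○○○○○○○
○○○○○○○○○
○○○○○○○○○
○○○^○○○○○
○○○●○●○○○
○○○○●●○○○
○○○○○○○○○
○○○○○○○○○
k=7  ○○○○○○○○○
○○○○○○○○○
○○○○○○○○○
○○○●>○○○○
○○○●○●○○○
○○○○●●○○○
○○○○○○○○○
○○○○○○○○○
k=8  ○○○○○○○○○
○○○○○○○○○
○○○○○○○○○
○○○●●○○○○
○○○●v●○○○
○○○○●●○○○
○○○○○○○○○
○○○○○○○○○
k=9  ○○○○○○○○○
○○○○○○○○○
○○○○○○○○○
○○○●●○○○○
○○○<●●○○○
○○○○●●○○○
○○○○○○○○○
○○○○○○○○○
k=10  ○○○○○○○○○
○○○○○○○○○
○○○○○○○○○
○○○●●○○○○
○○○○●●○○○
○○○v●●○○○
○○○○○○○○○
○○○○○○○○○
k=11  ○○○○○○○○○
○○○○○○○○○
○○○○○○○○○
○○○●●○○○○
○○○○●●○○○
○○<●●●○○○
○○○○○○○○○
○○○○○○○○○
k=12  ○○○○○○○○○
○○○○○○○○○
○○○○○○○○○
○○○●●○○○○
○○^○●●○○○
○○●●●●○○○
○○○○○○○○○
○○○○○○○○○
k=13  ○○○○○○○○○
○○○○○○○○○
○○○○○○○○○
○○○●●○○○○
○○●>●●○○○
○○●●●●○○○
○○○○○○○○○
○○○○○○○○○
k=14  ○○○○○○○○○
○○○○○○○○○
○○○○○○○○○
○○○●●○○○○
○○●●●●○○○
○○●v●●○○○
○○○○○○○○○
○○○○○○○○○
k=15  ○○○○○○○○○
○○○○○○○○○
○○○○○○○○○
○○○●●○○○○
○○●●●●○○○
○○●○>●○○○
○○○○○○○○○
○○○○○○○○○
k=16  ○○○○○○○○○
○○○○○○○○○
○○○○○○○○○
○○○●●○○○○
○○●●^●○○○
○○●○○●○○○
○○○○○○○○○
○○○○○○○○○
k=17  ○○○○○○○○○
○○○○○○○○○
○○○○○○○○○
○○○●●○○○○
○○●<○●○○○
○○●○○●○○○
○○○○○○○○○
○○○○○○○○○
k=18  ○○○○○○○○○
○○○○○○○○○
○○○○○○○○○
○○○●●○○○○
○○●○○●○○○
○○●v○●○○○
○○○○○○○○○
○○○○○○○○○
k=19  ○○○○○○○○○
○○○○○○○○○
○○○○○○○○○
○○○●●○○○○
○○●○○●○○○
○○<●○●○○○
○○○○○○○○○
○○○○○○○○○
k=20  ○○○○○○○○○
○○○○○○○○○
○○○○○○○○○
○○○●●○○○○
○○●○○●○○○
○○○●○●○○○
○○v○○○○○○
○○○○○○○○○
k=21  ○○○○○○○○○
○○○○○○○○○
○○○○○○○○○
○○○●●○○○○
○○●○○●○○○
○○○●○●○○○
○<●○○○○○○
○○○○○○○○○
k=22  ○○○○○○○○○
○○○○○○○○○
○○○○○○○○○
○○○●●○○○○
○○●○○●○○○
○^○●○●○○○
○●●○○○○○○
○○○○○○○○○
k=23  ○○○○○○○○○
○○○○○○○○○
○○○○○○○○○
○○○●●○○○○
○○●○○●○○○
○●>●○●○○○
○●●○○○○○○
○○○○○○○○○
k=24  ○○○○○○○○○
○○○○○○○○○
○○○○○○○○○
○○○●●○○○○
○○●○○●○○○
○●●●○●○○○
○●v○○○○○○
○○○○○○○○○
k=25  ○○○○○○○○○
○○○○○○○○○
○○○○○○○○○
○○○●●○○○○
○○●○○●○○○
○●●●○●○○○
○●○>○○○○○
○○○○○○○○○
k=26  ○○○○○○○○○
○○○○○○○○○
○○○○○○○○○
○○○●●○○○○
○○●○○●○○○
○●●●○●○○○
○●○●○○○○○
○○○v○○○○○
k=27  ○○○○○○○○○
○○○○○○○○○
○○○○○○○○○
○○○●●○○○○
○○●○○●○○○
○●●●○●○○○
○●○●○○○○○
○○<●○○○○○
k=28  ○○○○○○○○○
○○○○○○○○○
○○○○○○○○○
○○○●●○○○○
○○●○○●○○○
○●●●○●○○○
○●^●○○○○○
○○●●○○○○○
k=29  ○○○○○○○○○
○○○○○○○○○
○○○○○○○○○
○○○●●○○○○
○○●○○●○○○
○●●●○●○○○
○●●>○○○○○
○○●●○○○○○
k=30  ○○○○○○○○○
○○○○○○○○○
○○○○○○○○○
○○○●●○○○○
○○●○○●○○○
○●●^○●○○○
○●●○○○○○○
○○●●○○○○○
k=31  ○○○○○○○○○
○○○○○○○○○
○○○○○○○○○
○○○●●○○○○
○○●○○●○○○
○●<○○●○○○
○●●○○○○○○
○○●●○○○○○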